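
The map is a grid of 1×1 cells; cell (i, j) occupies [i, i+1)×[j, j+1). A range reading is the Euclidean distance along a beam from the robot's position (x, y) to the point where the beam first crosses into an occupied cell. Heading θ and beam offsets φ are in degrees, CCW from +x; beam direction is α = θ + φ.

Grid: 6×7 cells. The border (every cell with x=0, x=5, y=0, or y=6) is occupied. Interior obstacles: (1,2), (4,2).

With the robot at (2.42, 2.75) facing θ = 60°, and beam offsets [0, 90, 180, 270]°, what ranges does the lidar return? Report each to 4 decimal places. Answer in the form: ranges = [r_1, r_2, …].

beam 1: φ=0°, α=60°
  cosα=0.5000 sinα=0.8660 | (2,2) | tMaxX 1.1600 tMaxY 0.2887 | tΔX 2.0000 tΔY 1.1547
    t=0.2887 [y] (2,3)
    t=1.1600 [x] (3,3)
    t=1.4434 [y] (3,4)
    t=2.5981 [y] (3,5)
    t=3.1600 [x] (4,5)
    t=3.7528 [y] (4,6) — stop
  → r_1 = 3.7528
beam 2: φ=90°, α=150°
  cosα=-0.8660 sinα=0.5000 | (2,2) | tMaxX 0.4850 tMaxY 0.5000 | tΔX 1.1547 tΔY 2.0000
    t=0.4850 [x] (1,2) — stop
  → r_2 = 0.4850
beam 3: φ=180°, α=240°
  cosα=-0.5000 sinα=-0.8660 | (2,2) | tMaxX 0.8400 tMaxY 0.8660 | tΔX 2.0000 tΔY 1.1547
    t=0.8400 [x] (1,2) — stop
  → r_3 = 0.8400
beam 4: φ=270°, α=330°
  cosα=0.8660 sinα=-0.5000 | (2,2) | tMaxX 0.6697 tMaxY 1.5000 | tΔX 1.1547 tΔY 2.0000
    t=0.6697 [x] (3,2)
    t=1.5000 [y] (3,1)
    t=1.8244 [x] (4,1)
    t=2.9791 [x] (5,1) — stop
  → r_4 = 2.9791

ranges = [3.7528, 0.4850, 0.8400, 2.9791]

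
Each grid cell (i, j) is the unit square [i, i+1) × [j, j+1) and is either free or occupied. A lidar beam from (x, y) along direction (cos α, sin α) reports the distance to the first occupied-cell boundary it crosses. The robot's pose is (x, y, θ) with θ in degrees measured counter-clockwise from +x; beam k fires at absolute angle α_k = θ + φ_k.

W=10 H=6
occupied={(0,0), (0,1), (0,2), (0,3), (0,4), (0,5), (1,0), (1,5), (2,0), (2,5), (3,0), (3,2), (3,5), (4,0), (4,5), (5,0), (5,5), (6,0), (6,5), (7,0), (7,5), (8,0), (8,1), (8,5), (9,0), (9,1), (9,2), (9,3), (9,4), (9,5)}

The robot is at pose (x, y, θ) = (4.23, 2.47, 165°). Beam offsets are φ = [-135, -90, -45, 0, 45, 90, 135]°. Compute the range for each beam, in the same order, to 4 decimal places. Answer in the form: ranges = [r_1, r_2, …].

beam 1: φ=-135°, α=30°
  dir = (cos 30°, sin 30°) = (0.8660, 0.5000); from cell (4,2)
  next x-line at t=0.8891, next y-line at t=1.0600; Δt_x=1.1547, Δt_y=2.0000
    x: enter (5,2) at t=0.8891
    y: enter (5,3) at t=1.0600
    x: enter (6,3) at t=2.0438
    y: enter (6,4) at t=3.0600
    x: enter (7,4) at t=3.1985
    x: enter (8,4) at t=4.3532
    y: enter (8,5) at t=5.0600 ← occupied
  → r_1 = 5.0600
beam 2: φ=-90°, α=75°
  dir = (cos 75°, sin 75°) = (0.2588, 0.9659); from cell (4,2)
  next x-line at t=2.9751, next y-line at t=0.5487; Δt_x=3.8637, Δt_y=1.0353
    y: enter (4,3) at t=0.5487
    y: enter (4,4) at t=1.5840
    y: enter (4,5) at t=2.6192 ← occupied
  → r_2 = 2.6192
beam 3: φ=-45°, α=120°
  dir = (cos 120°, sin 120°) = (-0.5000, 0.8660); from cell (4,2)
  next x-line at t=0.4600, next y-line at t=0.6120; Δt_x=2.0000, Δt_y=1.1547
    x: enter (3,2) at t=0.4600 ← occupied
  → r_3 = 0.4600
beam 4: φ=0°, α=165°
  dir = (cos 165°, sin 165°) = (-0.9659, 0.2588); from cell (4,2)
  next x-line at t=0.2381, next y-line at t=2.0478; Δt_x=1.0353, Δt_y=3.8637
    x: enter (3,2) at t=0.2381 ← occupied
  → r_4 = 0.2381
beam 5: φ=45°, α=210°
  dir = (cos 210°, sin 210°) = (-0.8660, -0.5000); from cell (4,2)
  next x-line at t=0.2656, next y-line at t=0.9400; Δt_x=1.1547, Δt_y=2.0000
    x: enter (3,2) at t=0.2656 ← occupied
  → r_5 = 0.2656
beam 6: φ=90°, α=255°
  dir = (cos 255°, sin 255°) = (-0.2588, -0.9659); from cell (4,2)
  next x-line at t=0.8887, next y-line at t=0.4866; Δt_x=3.8637, Δt_y=1.0353
    y: enter (4,1) at t=0.4866
    x: enter (3,1) at t=0.8887
    y: enter (3,0) at t=1.5219 ← occupied
  → r_6 = 1.5219
beam 7: φ=135°, α=300°
  dir = (cos 300°, sin 300°) = (0.5000, -0.8660); from cell (4,2)
  next x-line at t=1.5400, next y-line at t=0.5427; Δt_x=2.0000, Δt_y=1.1547
    y: enter (4,1) at t=0.5427
    x: enter (5,1) at t=1.5400
    y: enter (5,0) at t=1.6974 ← occupied
  → r_7 = 1.6974

ranges = [5.0600, 2.6192, 0.4600, 0.2381, 0.2656, 1.5219, 1.6974]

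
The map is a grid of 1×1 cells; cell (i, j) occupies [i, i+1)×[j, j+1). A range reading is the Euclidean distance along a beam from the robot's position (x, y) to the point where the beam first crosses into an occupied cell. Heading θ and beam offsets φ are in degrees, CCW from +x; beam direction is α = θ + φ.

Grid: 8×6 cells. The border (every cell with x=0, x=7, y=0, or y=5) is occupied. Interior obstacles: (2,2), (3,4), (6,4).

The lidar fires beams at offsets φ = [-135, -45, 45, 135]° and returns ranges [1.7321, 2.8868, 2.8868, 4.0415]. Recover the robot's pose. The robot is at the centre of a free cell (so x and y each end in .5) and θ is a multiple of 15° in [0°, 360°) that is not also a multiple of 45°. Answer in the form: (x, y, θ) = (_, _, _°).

The pose lattice has 21·16 = 336 candidates. Test each by forward raycasting.
  (3.5, 1.5, 60°): beam 1 = 0.5176 ≠ 1.7321 ✗
  (3.5, 3.5, 75°): beam 1 = 2.8868 ≠ 1.7321 ✗
  (6.5, 3.5, 240°): beam 1 = 0.5176 ≠ 1.7321 ✗
  (4.5, 3.5, 165°): beam 2 = 1.0000 ≠ 2.8868 ✗
  (4.5, 1.5, 285°): beam 2 = 0.5774 ≠ 2.8868 ✗
  …
  (4.5, 2.5, 15°): r_1=1.7321, r_2=2.8868, r_3=2.8868, r_4=4.0415 — all match ✓
No second candidate reproduces the full scan.

(x, y, θ) = (4.5, 2.5, 15°)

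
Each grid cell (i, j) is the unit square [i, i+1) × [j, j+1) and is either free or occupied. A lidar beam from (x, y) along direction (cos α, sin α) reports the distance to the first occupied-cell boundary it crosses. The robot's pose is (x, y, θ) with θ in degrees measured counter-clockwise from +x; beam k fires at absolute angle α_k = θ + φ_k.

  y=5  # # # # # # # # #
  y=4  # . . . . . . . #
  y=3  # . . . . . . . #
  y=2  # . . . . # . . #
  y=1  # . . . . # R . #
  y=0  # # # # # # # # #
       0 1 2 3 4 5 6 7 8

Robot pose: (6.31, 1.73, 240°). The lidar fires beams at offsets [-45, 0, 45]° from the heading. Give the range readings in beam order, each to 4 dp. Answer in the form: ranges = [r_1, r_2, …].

beam 1: φ=-45°, α=195°
  direction (-0.9659, -0.2588); cell (6,1); t to first gridline: x 0.3209, y 2.8205 (then +1.0353 / +3.8637)
    (5,1) via x @ 0.3209  # hit
  → r_1 = 0.3209
beam 2: φ=0°, α=240°
  direction (-0.5000, -0.8660); cell (6,1); t to first gridline: x 0.6200, y 0.8429 (then +2.0000 / +1.1547)
    (5,1) via x @ 0.6200  # hit
  → r_2 = 0.6200
beam 3: φ=45°, α=285°
  direction (0.2588, -0.9659); cell (6,1); t to first gridline: x 2.6660, y 0.7558 (then +3.8637 / +1.0353)
    (6,0) via y @ 0.7558  # hit
  → r_3 = 0.7558

ranges = [0.3209, 0.6200, 0.7558]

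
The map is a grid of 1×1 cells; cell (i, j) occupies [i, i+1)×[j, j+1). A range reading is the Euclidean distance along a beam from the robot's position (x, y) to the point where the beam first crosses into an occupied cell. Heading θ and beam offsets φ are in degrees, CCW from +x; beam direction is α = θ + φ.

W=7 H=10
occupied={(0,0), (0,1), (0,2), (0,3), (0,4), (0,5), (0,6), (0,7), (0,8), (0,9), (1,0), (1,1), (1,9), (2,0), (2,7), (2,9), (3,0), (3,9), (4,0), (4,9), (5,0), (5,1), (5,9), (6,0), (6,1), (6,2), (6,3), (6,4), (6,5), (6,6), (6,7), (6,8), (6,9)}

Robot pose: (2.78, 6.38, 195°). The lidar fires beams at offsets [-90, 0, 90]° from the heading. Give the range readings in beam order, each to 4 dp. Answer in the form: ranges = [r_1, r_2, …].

beam 1: φ=-90°, α=105°
  dir = (cos 105°, sin 105°) = (-0.2588, 0.9659); from cell (2,6)
  next x-line at t=3.0137, next y-line at t=0.6419; Δt_x=3.8637, Δt_y=1.0353
    y: enter (2,7) at t=0.6419 ← occupied
  → r_1 = 0.6419
beam 2: φ=0°, α=195°
  dir = (cos 195°, sin 195°) = (-0.9659, -0.2588); from cell (2,6)
  next x-line at t=0.8075, next y-line at t=1.4682; Δt_x=1.0353, Δt_y=3.8637
    x: enter (1,6) at t=0.8075
    y: enter (1,5) at t=1.4682
    x: enter (0,5) at t=1.8428 ← occupied
  → r_2 = 1.8428
beam 3: φ=90°, α=285°
  dir = (cos 285°, sin 285°) = (0.2588, -0.9659); from cell (2,6)
  next x-line at t=0.8500, next y-line at t=0.3934; Δt_x=3.8637, Δt_y=1.0353
    y: enter (2,5) at t=0.3934
    x: enter (3,5) at t=0.8500
    y: enter (3,4) at t=1.4287
    y: enter (3,3) at t=2.4640
    y: enter (3,2) at t=3.4992
    y: enter (3,1) at t=4.5345
    x: enter (4,1) at t=4.7137
    y: enter (4,0) at t=5.5698 ← occupied
  → r_3 = 5.5698

ranges = [0.6419, 1.8428, 5.5698]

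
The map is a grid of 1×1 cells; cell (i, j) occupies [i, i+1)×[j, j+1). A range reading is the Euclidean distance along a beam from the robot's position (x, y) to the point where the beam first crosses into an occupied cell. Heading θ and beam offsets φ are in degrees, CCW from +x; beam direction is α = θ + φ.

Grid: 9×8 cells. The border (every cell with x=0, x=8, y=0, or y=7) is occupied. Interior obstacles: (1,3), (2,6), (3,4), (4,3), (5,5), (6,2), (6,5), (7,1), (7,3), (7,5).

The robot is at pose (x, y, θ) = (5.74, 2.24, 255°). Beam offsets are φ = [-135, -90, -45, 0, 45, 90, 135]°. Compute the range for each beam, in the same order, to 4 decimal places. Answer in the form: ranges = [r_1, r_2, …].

ranges = [1.4800, 3.8719, 2.4800, 1.2837, 1.4318, 0.2692, 0.3002]

beam 1: φ=-135°, α=120°
  d=(-0.5000,0.8660)  start (5,2)  tX=1.4800 tY=0.8776  stride 1/|dx|=2.0000 1/|dy|=1.1547
    cross y-line → (5,3), t=0.8776
    cross x-line → (4,3), t=1.4800 (wall)
  → r_1 = 1.4800
beam 2: φ=-90°, α=165°
  d=(-0.9659,0.2588)  start (5,2)  tX=0.7661 tY=2.9364  stride 1/|dx|=1.0353 1/|dy|=3.8637
    cross x-line → (4,2), t=0.7661
    cross x-line → (3,2), t=1.8014
    cross x-line → (2,2), t=2.8367
    cross y-line → (2,3), t=2.9364
    cross x-line → (1,3), t=3.8719 (wall)
  → r_2 = 3.8719
beam 3: φ=-45°, α=210°
  d=(-0.8660,-0.5000)  start (5,2)  tX=0.8545 tY=0.4800  stride 1/|dx|=1.1547 1/|dy|=2.0000
    cross y-line → (5,1), t=0.4800
    cross x-line → (4,1), t=0.8545
    cross x-line → (3,1), t=2.0092
    cross y-line → (3,0), t=2.4800 (wall)
  → r_3 = 2.4800
beam 4: φ=0°, α=255°
  d=(-0.2588,-0.9659)  start (5,2)  tX=2.8591 tY=0.2485  stride 1/|dx|=3.8637 1/|dy|=1.0353
    cross y-line → (5,1), t=0.2485
    cross y-line → (5,0), t=1.2837 (wall)
  → r_4 = 1.2837
beam 5: φ=45°, α=300°
  d=(0.5000,-0.8660)  start (5,2)  tX=0.5200 tY=0.2771  stride 1/|dx|=2.0000 1/|dy|=1.1547
    cross y-line → (5,1), t=0.2771
    cross x-line → (6,1), t=0.5200
    cross y-line → (6,0), t=1.4318 (wall)
  → r_5 = 1.4318
beam 6: φ=90°, α=345°
  d=(0.9659,-0.2588)  start (5,2)  tX=0.2692 tY=0.9273  stride 1/|dx|=1.0353 1/|dy|=3.8637
    cross x-line → (6,2), t=0.2692 (wall)
  → r_6 = 0.2692
beam 7: φ=135°, α=30°
  d=(0.8660,0.5000)  start (5,2)  tX=0.3002 tY=1.5200  stride 1/|dx|=1.1547 1/|dy|=2.0000
    cross x-line → (6,2), t=0.3002 (wall)
  → r_7 = 0.3002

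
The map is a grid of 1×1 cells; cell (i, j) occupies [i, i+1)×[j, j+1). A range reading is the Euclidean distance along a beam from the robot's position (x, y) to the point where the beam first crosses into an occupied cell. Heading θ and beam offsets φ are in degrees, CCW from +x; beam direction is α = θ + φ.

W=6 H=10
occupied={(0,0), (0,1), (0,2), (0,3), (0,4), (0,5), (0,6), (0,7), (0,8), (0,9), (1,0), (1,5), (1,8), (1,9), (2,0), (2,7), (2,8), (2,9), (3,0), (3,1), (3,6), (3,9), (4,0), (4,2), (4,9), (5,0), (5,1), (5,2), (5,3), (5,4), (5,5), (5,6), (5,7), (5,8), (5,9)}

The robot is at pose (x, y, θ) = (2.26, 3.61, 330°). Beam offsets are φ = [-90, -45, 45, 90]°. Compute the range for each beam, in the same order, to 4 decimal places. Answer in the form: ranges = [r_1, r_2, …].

ranges = [2.5200, 2.7021, 2.8367, 2.7597]

beam 1: φ=-90°, α=240°
  cosα=-0.5000 sinα=-0.8660 | (2,3) | tMaxX 0.5200 tMaxY 0.7044 | tΔX 2.0000 tΔY 1.1547
    t=0.5200 [x] (1,3)
    t=0.7044 [y] (1,2)
    t=1.8591 [y] (1,1)
    t=2.5200 [x] (0,1) — stop
  → r_1 = 2.5200
beam 2: φ=-45°, α=285°
  cosα=0.2588 sinα=-0.9659 | (2,3) | tMaxX 2.8591 tMaxY 0.6315 | tΔX 3.8637 tΔY 1.0353
    t=0.6315 [y] (2,2)
    t=1.6668 [y] (2,1)
    t=2.7021 [y] (2,0) — stop
  → r_2 = 2.7021
beam 3: φ=45°, α=15°
  cosα=0.9659 sinα=0.2588 | (2,3) | tMaxX 0.7661 tMaxY 1.5068 | tΔX 1.0353 tΔY 3.8637
    t=0.7661 [x] (3,3)
    t=1.5068 [y] (3,4)
    t=1.8014 [x] (4,4)
    t=2.8367 [x] (5,4) — stop
  → r_3 = 2.8367
beam 4: φ=90°, α=60°
  cosα=0.5000 sinα=0.8660 | (2,3) | tMaxX 1.4800 tMaxY 0.4503 | tΔX 2.0000 tΔY 1.1547
    t=0.4503 [y] (2,4)
    t=1.4800 [x] (3,4)
    t=1.6050 [y] (3,5)
    t=2.7597 [y] (3,6) — stop
  → r_4 = 2.7597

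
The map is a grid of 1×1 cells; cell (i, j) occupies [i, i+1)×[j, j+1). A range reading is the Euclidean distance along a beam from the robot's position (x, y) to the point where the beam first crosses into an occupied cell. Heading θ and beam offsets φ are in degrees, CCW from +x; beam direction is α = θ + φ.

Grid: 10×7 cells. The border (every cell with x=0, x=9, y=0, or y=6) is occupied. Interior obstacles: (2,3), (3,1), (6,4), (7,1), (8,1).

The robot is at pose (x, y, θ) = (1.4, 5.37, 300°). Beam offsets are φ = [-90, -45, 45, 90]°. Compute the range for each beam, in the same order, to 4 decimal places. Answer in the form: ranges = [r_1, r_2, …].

ranges = [0.4619, 1.5455, 4.7623, 1.2600]

beam 1: φ=-90°, α=210°
  cosα=-0.8660 sinα=-0.5000 | (1,5) | tMaxX 0.4619 tMaxY 0.7400 | tΔX 1.1547 tΔY 2.0000
    t=0.4619 [x] (0,5) — stop
  → r_1 = 0.4619
beam 2: φ=-45°, α=255°
  cosα=-0.2588 sinα=-0.9659 | (1,5) | tMaxX 1.5455 tMaxY 0.3831 | tΔX 3.8637 tΔY 1.0353
    t=0.3831 [y] (1,4)
    t=1.4183 [y] (1,3)
    t=1.5455 [x] (0,3) — stop
  → r_2 = 1.5455
beam 3: φ=45°, α=345°
  cosα=0.9659 sinα=-0.2588 | (1,5) | tMaxX 0.6212 tMaxY 1.4296 | tΔX 1.0353 tΔY 3.8637
    t=0.6212 [x] (2,5)
    t=1.4296 [y] (2,4)
    t=1.6564 [x] (3,4)
    t=2.6917 [x] (4,4)
    t=3.7270 [x] (5,4)
    t=4.7623 [x] (6,4) — stop
  → r_3 = 4.7623
beam 4: φ=90°, α=30°
  cosα=0.8660 sinα=0.5000 | (1,5) | tMaxX 0.6928 tMaxY 1.2600 | tΔX 1.1547 tΔY 2.0000
    t=0.6928 [x] (2,5)
    t=1.2600 [y] (2,6) — stop
  → r_4 = 1.2600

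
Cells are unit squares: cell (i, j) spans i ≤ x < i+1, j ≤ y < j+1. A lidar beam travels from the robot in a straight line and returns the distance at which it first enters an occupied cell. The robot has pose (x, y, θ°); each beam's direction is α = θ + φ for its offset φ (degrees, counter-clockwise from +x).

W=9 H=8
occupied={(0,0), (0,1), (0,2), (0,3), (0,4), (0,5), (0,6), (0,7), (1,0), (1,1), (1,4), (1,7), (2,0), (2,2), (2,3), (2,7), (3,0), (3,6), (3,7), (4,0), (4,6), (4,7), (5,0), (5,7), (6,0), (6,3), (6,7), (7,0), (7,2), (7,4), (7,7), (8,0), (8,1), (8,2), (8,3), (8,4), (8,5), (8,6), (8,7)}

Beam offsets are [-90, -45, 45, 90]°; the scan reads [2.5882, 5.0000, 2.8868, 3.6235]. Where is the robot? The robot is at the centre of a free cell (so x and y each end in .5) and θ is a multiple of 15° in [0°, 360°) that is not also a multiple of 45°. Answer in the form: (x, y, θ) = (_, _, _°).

The pose lattice has 33·16 = 528 candidates. Test each by forward raycasting.
  (1.5, 6.5, 105°): beam 1 = 1.5529 ≠ 2.5882 ✗
  (7.5, 5.5, 75°): beam 1 = 0.5176 ≠ 2.5882 ✗
  (3.5, 2.5, 30°): beam 1 = 1.7321 ≠ 2.5882 ✗
  …
  (3.5, 3.5, 15°): r_1=2.5882, r_2=5.0000, r_3=2.8868, r_4=3.6235 — all match ✓
Unique over the lattice → pose = (3.5, 3.5, 15°).

(x, y, θ) = (3.5, 3.5, 15°)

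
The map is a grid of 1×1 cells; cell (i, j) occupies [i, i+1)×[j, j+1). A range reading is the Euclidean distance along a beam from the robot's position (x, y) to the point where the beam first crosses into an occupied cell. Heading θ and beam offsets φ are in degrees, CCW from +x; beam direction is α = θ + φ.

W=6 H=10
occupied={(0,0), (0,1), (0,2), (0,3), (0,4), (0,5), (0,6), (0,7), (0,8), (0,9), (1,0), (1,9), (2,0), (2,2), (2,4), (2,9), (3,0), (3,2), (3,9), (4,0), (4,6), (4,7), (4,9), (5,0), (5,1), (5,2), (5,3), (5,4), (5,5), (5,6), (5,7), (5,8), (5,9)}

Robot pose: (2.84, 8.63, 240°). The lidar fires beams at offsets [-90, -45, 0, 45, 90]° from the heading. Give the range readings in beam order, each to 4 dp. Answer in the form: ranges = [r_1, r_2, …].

ranges = [0.7400, 1.9049, 3.6800, 7.8992, 1.3395]

beam 1: φ=-90°, α=150°
  cosα=-0.8660 sinα=0.5000 | (2,8) | tMaxX 0.9699 tMaxY 0.7400 | tΔX 1.1547 tΔY 2.0000
    t=0.7400 [y] (2,9) — stop
  → r_1 = 0.7400
beam 2: φ=-45°, α=195°
  cosα=-0.9659 sinα=-0.2588 | (2,8) | tMaxX 0.8696 tMaxY 2.4341 | tΔX 1.0353 tΔY 3.8637
    t=0.8696 [x] (1,8)
    t=1.9049 [x] (0,8) — stop
  → r_2 = 1.9049
beam 3: φ=0°, α=240°
  cosα=-0.5000 sinα=-0.8660 | (2,8) | tMaxX 1.6800 tMaxY 0.7275 | tΔX 2.0000 tΔY 1.1547
    t=0.7275 [y] (2,7)
    t=1.6800 [x] (1,7)
    t=1.8822 [y] (1,6)
    t=3.0369 [y] (1,5)
    t=3.6800 [x] (0,5) — stop
  → r_3 = 3.6800
beam 4: φ=45°, α=285°
  cosα=0.2588 sinα=-0.9659 | (2,8) | tMaxX 0.6182 tMaxY 0.6522 | tΔX 3.8637 tΔY 1.0353
    t=0.6182 [x] (3,8)
    t=0.6522 [y] (3,7)
    t=1.6875 [y] (3,6)
    t=2.7228 [y] (3,5)
    t=3.7581 [y] (3,4)
    t=4.4819 [x] (4,4)
    t=4.7933 [y] (4,3)
    t=5.8286 [y] (4,2)
    t=6.8639 [y] (4,1)
    t=7.8992 [y] (4,0) — stop
  → r_4 = 7.8992
beam 5: φ=90°, α=330°
  cosα=0.8660 sinα=-0.5000 | (2,8) | tMaxX 0.1848 tMaxY 1.2600 | tΔX 1.1547 tΔY 2.0000
    t=0.1848 [x] (3,8)
    t=1.2600 [y] (3,7)
    t=1.3395 [x] (4,7) — stop
  → r_5 = 1.3395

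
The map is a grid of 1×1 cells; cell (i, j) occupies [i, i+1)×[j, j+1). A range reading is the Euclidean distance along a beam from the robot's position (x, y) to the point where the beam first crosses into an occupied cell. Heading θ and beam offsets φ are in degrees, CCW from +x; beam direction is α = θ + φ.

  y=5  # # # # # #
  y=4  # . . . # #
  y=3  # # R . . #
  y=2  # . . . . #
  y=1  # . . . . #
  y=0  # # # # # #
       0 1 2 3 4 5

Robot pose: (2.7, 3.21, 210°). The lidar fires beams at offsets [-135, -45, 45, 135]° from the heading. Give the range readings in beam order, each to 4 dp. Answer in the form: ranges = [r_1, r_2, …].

ranges = [1.8531, 0.7247, 2.2880, 2.3811]

beam 1: φ=-135°, α=75°
  d=(0.2588,0.9659)  start (2,3)  tX=1.1591 tY=0.8179  stride 1/|dx|=3.8637 1/|dy|=1.0353
    cross y-line → (2,4), t=0.8179
    cross x-line → (3,4), t=1.1591
    cross y-line → (3,5), t=1.8531 (wall)
  → r_1 = 1.8531
beam 2: φ=-45°, α=165°
  d=(-0.9659,0.2588)  start (2,3)  tX=0.7247 tY=3.0523  stride 1/|dx|=1.0353 1/|dy|=3.8637
    cross x-line → (1,3), t=0.7247 (wall)
  → r_2 = 0.7247
beam 3: φ=45°, α=255°
  d=(-0.2588,-0.9659)  start (2,3)  tX=2.7046 tY=0.2174  stride 1/|dx|=3.8637 1/|dy|=1.0353
    cross y-line → (2,2), t=0.2174
    cross y-line → (2,1), t=1.2527
    cross y-line → (2,0), t=2.2880 (wall)
  → r_3 = 2.2880
beam 4: φ=135°, α=345°
  d=(0.9659,-0.2588)  start (2,3)  tX=0.3106 tY=0.8114  stride 1/|dx|=1.0353 1/|dy|=3.8637
    cross x-line → (3,3), t=0.3106
    cross y-line → (3,2), t=0.8114
    cross x-line → (4,2), t=1.3459
    cross x-line → (5,2), t=2.3811 (wall)
  → r_4 = 2.3811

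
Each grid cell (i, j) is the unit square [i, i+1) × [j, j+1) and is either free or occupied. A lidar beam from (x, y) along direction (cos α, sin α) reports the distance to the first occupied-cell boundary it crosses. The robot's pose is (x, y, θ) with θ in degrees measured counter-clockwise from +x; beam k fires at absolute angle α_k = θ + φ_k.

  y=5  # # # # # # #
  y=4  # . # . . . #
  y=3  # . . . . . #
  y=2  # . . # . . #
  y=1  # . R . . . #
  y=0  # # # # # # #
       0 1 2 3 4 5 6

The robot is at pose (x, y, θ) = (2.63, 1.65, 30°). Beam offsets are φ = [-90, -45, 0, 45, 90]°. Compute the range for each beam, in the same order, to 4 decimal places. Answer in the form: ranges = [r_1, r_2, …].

ranges = [0.7506, 2.5114, 0.7000, 3.4682, 3.2600]

beam 1: φ=-90°, α=300°
  cosα=0.5000 sinα=-0.8660 | (2,1) | tMaxX 0.7400 tMaxY 0.7506 | tΔX 2.0000 tΔY 1.1547
    t=0.7400 [x] (3,1)
    t=0.7506 [y] (3,0) — stop
  → r_1 = 0.7506
beam 2: φ=-45°, α=345°
  cosα=0.9659 sinα=-0.2588 | (2,1) | tMaxX 0.3831 tMaxY 2.5114 | tΔX 1.0353 tΔY 3.8637
    t=0.3831 [x] (3,1)
    t=1.4183 [x] (4,1)
    t=2.4536 [x] (5,1)
    t=2.5114 [y] (5,0) — stop
  → r_2 = 2.5114
beam 3: φ=0°, α=30°
  cosα=0.8660 sinα=0.5000 | (2,1) | tMaxX 0.4272 tMaxY 0.7000 | tΔX 1.1547 tΔY 2.0000
    t=0.4272 [x] (3,1)
    t=0.7000 [y] (3,2) — stop
  → r_3 = 0.7000
beam 4: φ=45°, α=75°
  cosα=0.2588 sinα=0.9659 | (2,1) | tMaxX 1.4296 tMaxY 0.3623 | tΔX 3.8637 tΔY 1.0353
    t=0.3623 [y] (2,2)
    t=1.3976 [y] (2,3)
    t=1.4296 [x] (3,3)
    t=2.4329 [y] (3,4)
    t=3.4682 [y] (3,5) — stop
  → r_4 = 3.4682
beam 5: φ=90°, α=120°
  cosα=-0.5000 sinα=0.8660 | (2,1) | tMaxX 1.2600 tMaxY 0.4041 | tΔX 2.0000 tΔY 1.1547
    t=0.4041 [y] (2,2)
    t=1.2600 [x] (1,2)
    t=1.5588 [y] (1,3)
    t=2.7135 [y] (1,4)
    t=3.2600 [x] (0,4) — stop
  → r_5 = 3.2600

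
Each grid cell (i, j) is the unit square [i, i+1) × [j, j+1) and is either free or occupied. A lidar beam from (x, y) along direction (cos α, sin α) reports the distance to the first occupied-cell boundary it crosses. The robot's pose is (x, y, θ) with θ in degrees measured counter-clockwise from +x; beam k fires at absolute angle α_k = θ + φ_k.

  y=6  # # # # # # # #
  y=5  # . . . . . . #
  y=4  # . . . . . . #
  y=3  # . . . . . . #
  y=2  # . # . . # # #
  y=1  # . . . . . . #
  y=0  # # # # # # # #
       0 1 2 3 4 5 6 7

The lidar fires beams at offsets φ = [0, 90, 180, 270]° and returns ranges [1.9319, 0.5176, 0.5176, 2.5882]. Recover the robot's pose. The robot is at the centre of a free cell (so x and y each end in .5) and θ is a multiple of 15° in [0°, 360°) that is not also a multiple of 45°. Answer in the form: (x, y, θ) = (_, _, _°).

(x, y, θ) = (1.5, 5.5, 15°)

Enumerate (i+0.5, j+0.5, θ) over the 27 free cells and 16 admissible headings. For each, cast all 4 beams and compare to the given ranges.
  (2.5, 1.5, 210°): beam 1 = 1.0000 ≠ 1.9319 ✗
  (2.5, 3.5, 120°): beam 1 = 2.8868 ≠ 1.9319 ✗
  (4.5, 2.5, 150°): beam 1 = 4.0415 ≠ 1.9319 ✗
  …
  (1.5, 5.5, 15°): r_1=1.9319, r_2=0.5176, r_3=0.5176, r_4=2.5882 — all match ✓
Unique over the lattice → pose = (1.5, 5.5, 15°).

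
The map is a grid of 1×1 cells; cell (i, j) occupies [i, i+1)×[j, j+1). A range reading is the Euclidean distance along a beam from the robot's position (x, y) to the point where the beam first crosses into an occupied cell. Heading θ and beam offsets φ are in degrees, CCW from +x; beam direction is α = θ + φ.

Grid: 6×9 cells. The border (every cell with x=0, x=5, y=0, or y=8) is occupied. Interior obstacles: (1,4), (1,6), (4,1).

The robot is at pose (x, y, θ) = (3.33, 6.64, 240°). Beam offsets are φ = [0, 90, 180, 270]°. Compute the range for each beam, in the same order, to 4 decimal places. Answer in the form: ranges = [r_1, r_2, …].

beam 1: φ=0°, α=240°
  cosα=-0.5000 sinα=-0.8660 | (3,6) | tMaxX 0.6600 tMaxY 0.7390 | tΔX 2.0000 tΔY 1.1547
    t=0.6600 [x] (2,6)
    t=0.7390 [y] (2,5)
    t=1.8937 [y] (2,4)
    t=2.6600 [x] (1,4) — stop
  → r_1 = 2.6600
beam 2: φ=90°, α=330°
  cosα=0.8660 sinα=-0.5000 | (3,6) | tMaxX 0.7736 tMaxY 1.2800 | tΔX 1.1547 tΔY 2.0000
    t=0.7736 [x] (4,6)
    t=1.2800 [y] (4,5)
    t=1.9283 [x] (5,5) — stop
  → r_2 = 1.9283
beam 3: φ=180°, α=60°
  cosα=0.5000 sinα=0.8660 | (3,6) | tMaxX 1.3400 tMaxY 0.4157 | tΔX 2.0000 tΔY 1.1547
    t=0.4157 [y] (3,7)
    t=1.3400 [x] (4,7)
    t=1.5704 [y] (4,8) — stop
  → r_3 = 1.5704
beam 4: φ=270°, α=150°
  cosα=-0.8660 sinα=0.5000 | (3,6) | tMaxX 0.3811 tMaxY 0.7200 | tΔX 1.1547 tΔY 2.0000
    t=0.3811 [x] (2,6)
    t=0.7200 [y] (2,7)
    t=1.5358 [x] (1,7)
    t=2.6905 [x] (0,7) — stop
  → r_4 = 2.6905

ranges = [2.6600, 1.9283, 1.5704, 2.6905]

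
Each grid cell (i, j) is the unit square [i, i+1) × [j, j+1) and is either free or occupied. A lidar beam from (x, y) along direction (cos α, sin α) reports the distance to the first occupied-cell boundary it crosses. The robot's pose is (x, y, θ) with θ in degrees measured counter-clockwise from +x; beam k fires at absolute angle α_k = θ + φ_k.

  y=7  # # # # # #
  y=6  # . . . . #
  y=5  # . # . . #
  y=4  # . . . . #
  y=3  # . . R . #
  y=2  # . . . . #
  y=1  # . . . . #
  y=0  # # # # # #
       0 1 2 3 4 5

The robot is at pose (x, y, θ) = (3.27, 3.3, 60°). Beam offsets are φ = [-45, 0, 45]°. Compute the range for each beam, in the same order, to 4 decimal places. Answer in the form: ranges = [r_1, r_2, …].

ranges = [1.7910, 3.4600, 1.7600]

beam 1: φ=-45°, α=15°
  dir = (cos 15°, sin 15°) = (0.9659, 0.2588); from cell (3,3)
  next x-line at t=0.7558, next y-line at t=2.7046; Δt_x=1.0353, Δt_y=3.8637
    x: enter (4,3) at t=0.7558
    x: enter (5,3) at t=1.7910 ← occupied
  → r_1 = 1.7910
beam 2: φ=0°, α=60°
  dir = (cos 60°, sin 60°) = (0.5000, 0.8660); from cell (3,3)
  next x-line at t=1.4600, next y-line at t=0.8083; Δt_x=2.0000, Δt_y=1.1547
    y: enter (3,4) at t=0.8083
    x: enter (4,4) at t=1.4600
    y: enter (4,5) at t=1.9630
    y: enter (4,6) at t=3.1177
    x: enter (5,6) at t=3.4600 ← occupied
  → r_2 = 3.4600
beam 3: φ=45°, α=105°
  dir = (cos 105°, sin 105°) = (-0.2588, 0.9659); from cell (3,3)
  next x-line at t=1.0432, next y-line at t=0.7247; Δt_x=3.8637, Δt_y=1.0353
    y: enter (3,4) at t=0.7247
    x: enter (2,4) at t=1.0432
    y: enter (2,5) at t=1.7600 ← occupied
  → r_3 = 1.7600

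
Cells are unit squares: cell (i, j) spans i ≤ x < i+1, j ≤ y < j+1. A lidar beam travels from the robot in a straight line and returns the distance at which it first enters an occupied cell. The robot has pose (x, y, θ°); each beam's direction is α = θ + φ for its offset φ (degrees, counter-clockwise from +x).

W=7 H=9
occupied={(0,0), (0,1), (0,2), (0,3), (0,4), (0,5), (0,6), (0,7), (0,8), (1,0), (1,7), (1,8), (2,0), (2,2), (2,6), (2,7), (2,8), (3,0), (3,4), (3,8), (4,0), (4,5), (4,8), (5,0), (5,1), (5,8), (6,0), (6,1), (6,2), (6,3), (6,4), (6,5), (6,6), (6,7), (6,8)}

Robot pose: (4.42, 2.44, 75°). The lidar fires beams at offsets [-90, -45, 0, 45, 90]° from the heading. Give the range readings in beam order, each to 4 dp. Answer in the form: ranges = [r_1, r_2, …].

ranges = [1.6357, 1.8244, 5.7561, 1.8013, 1.4701]

beam 1: φ=-90°, α=345°
  cosα=0.9659 sinα=-0.2588 | (4,2) | tMaxX 0.6005 tMaxY 1.7000 | tΔX 1.0353 tΔY 3.8637
    t=0.6005 [x] (5,2)
    t=1.6357 [x] (6,2) — stop
  → r_1 = 1.6357
beam 2: φ=-45°, α=30°
  cosα=0.8660 sinα=0.5000 | (4,2) | tMaxX 0.6697 tMaxY 1.1200 | tΔX 1.1547 tΔY 2.0000
    t=0.6697 [x] (5,2)
    t=1.1200 [y] (5,3)
    t=1.8244 [x] (6,3) — stop
  → r_2 = 1.8244
beam 3: φ=0°, α=75°
  cosα=0.2588 sinα=0.9659 | (4,2) | tMaxX 2.2409 tMaxY 0.5798 | tΔX 3.8637 tΔY 1.0353
    t=0.5798 [y] (4,3)
    t=1.6150 [y] (4,4)
    t=2.2409 [x] (5,4)
    t=2.6503 [y] (5,5)
    t=3.6856 [y] (5,6)
    t=4.7209 [y] (5,7)
    t=5.7561 [y] (5,8) — stop
  → r_3 = 5.7561
beam 4: φ=45°, α=120°
  cosα=-0.5000 sinα=0.8660 | (4,2) | tMaxX 0.8400 tMaxY 0.6466 | tΔX 2.0000 tΔY 1.1547
    t=0.6466 [y] (4,3)
    t=0.8400 [x] (3,3)
    t=1.8013 [y] (3,4) — stop
  → r_4 = 1.8013
beam 5: φ=90°, α=165°
  cosα=-0.9659 sinα=0.2588 | (4,2) | tMaxX 0.4348 tMaxY 2.1637 | tΔX 1.0353 tΔY 3.8637
    t=0.4348 [x] (3,2)
    t=1.4701 [x] (2,2) — stop
  → r_5 = 1.4701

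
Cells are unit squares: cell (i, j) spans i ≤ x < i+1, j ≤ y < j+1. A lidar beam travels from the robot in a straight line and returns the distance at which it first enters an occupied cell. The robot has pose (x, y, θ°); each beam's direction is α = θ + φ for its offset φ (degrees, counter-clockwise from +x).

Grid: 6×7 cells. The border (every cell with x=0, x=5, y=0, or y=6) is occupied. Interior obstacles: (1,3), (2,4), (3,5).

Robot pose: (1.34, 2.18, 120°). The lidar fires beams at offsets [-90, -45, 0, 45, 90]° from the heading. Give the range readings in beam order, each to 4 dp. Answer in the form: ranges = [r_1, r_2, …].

beam 1: φ=-90°, α=30°
  d=(0.8660,0.5000)  start (1,2)  tX=0.7621 tY=1.6400  stride 1/|dx|=1.1547 1/|dy|=2.0000
    cross x-line → (2,2), t=0.7621
    cross y-line → (2,3), t=1.6400
    cross x-line → (3,3), t=1.9168
    cross x-line → (4,3), t=3.0715
    cross y-line → (4,4), t=3.6400
    cross x-line → (5,4), t=4.2262 (wall)
  → r_1 = 4.2262
beam 2: φ=-45°, α=75°
  d=(0.2588,0.9659)  start (1,2)  tX=2.5500 tY=0.8489  stride 1/|dx|=3.8637 1/|dy|=1.0353
    cross y-line → (1,3), t=0.8489 (wall)
  → r_2 = 0.8489
beam 3: φ=0°, α=120°
  d=(-0.5000,0.8660)  start (1,2)  tX=0.6800 tY=0.9469  stride 1/|dx|=2.0000 1/|dy|=1.1547
    cross x-line → (0,2), t=0.6800 (wall)
  → r_3 = 0.6800
beam 4: φ=45°, α=165°
  d=(-0.9659,0.2588)  start (1,2)  tX=0.3520 tY=3.1682  stride 1/|dx|=1.0353 1/|dy|=3.8637
    cross x-line → (0,2), t=0.3520 (wall)
  → r_4 = 0.3520
beam 5: φ=90°, α=210°
  d=(-0.8660,-0.5000)  start (1,2)  tX=0.3926 tY=0.3600  stride 1/|dx|=1.1547 1/|dy|=2.0000
    cross y-line → (1,1), t=0.3600
    cross x-line → (0,1), t=0.3926 (wall)
  → r_5 = 0.3926

ranges = [4.2262, 0.8489, 0.6800, 0.3520, 0.3926]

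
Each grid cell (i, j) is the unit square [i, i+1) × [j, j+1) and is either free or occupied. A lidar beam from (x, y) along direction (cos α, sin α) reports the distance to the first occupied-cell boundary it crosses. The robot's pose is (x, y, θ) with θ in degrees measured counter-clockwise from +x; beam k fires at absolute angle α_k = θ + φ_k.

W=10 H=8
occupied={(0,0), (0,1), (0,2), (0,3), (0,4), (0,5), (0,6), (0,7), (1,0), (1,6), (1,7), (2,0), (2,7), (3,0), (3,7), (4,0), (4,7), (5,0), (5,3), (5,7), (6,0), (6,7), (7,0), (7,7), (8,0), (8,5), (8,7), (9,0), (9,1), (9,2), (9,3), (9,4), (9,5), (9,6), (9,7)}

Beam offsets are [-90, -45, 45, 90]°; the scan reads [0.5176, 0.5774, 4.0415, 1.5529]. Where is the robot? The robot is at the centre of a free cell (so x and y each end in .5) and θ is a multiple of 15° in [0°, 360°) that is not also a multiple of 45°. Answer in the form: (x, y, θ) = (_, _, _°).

The pose lattice has 45·16 = 720 candidates. Test each by forward raycasting.
  (1.5, 2.5, 105°): beam 1 = 3.6235 ≠ 0.5176 ✗
  (7.5, 3.5, 330°): beam 1 = 2.8868 ≠ 0.5176 ✗
  (6.5, 1.5, 15°): beam 2 = 1.0000 ≠ 0.5774 ✗
  (5.5, 6.5, 240°): beam 1 = 1.0000 ≠ 0.5176 ✗
  (5.5, 1.5, 105°): beam 1 = 3.6235 ≠ 0.5176 ✗
  …
  (5.5, 1.5, 345°): r_1=0.5176, r_2=0.5774, r_3=4.0415, r_4=1.5529 — all match ✓
No second candidate reproduces the full scan.

(x, y, θ) = (5.5, 1.5, 345°)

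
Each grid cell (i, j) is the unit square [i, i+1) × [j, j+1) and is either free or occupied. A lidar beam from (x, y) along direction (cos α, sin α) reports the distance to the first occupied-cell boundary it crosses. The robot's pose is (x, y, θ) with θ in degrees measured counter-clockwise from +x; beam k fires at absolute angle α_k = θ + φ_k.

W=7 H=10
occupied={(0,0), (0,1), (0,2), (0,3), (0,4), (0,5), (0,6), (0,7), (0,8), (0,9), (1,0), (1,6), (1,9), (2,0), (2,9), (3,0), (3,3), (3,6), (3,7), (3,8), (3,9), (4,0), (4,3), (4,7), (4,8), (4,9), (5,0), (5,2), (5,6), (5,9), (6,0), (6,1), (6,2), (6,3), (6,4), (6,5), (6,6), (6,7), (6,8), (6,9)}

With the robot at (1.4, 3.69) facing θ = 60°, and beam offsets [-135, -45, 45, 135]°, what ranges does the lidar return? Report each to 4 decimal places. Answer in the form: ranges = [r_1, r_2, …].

ranges = [2.7849, 4.7623, 1.5455, 0.4141]

beam 1: φ=-135°, α=285°
  cosα=0.2588 sinα=-0.9659 | (1,3) | tMaxX 2.3182 tMaxY 0.7143 | tΔX 3.8637 tΔY 1.0353
    t=0.7143 [y] (1,2)
    t=1.7496 [y] (1,1)
    t=2.3182 [x] (2,1)
    t=2.7849 [y] (2,0) — stop
  → r_1 = 2.7849
beam 2: φ=-45°, α=15°
  cosα=0.9659 sinα=0.2588 | (1,3) | tMaxX 0.6212 tMaxY 1.1977 | tΔX 1.0353 tΔY 3.8637
    t=0.6212 [x] (2,3)
    t=1.1977 [y] (2,4)
    t=1.6564 [x] (3,4)
    t=2.6917 [x] (4,4)
    t=3.7270 [x] (5,4)
    t=4.7623 [x] (6,4) — stop
  → r_2 = 4.7623
beam 3: φ=45°, α=105°
  cosα=-0.2588 sinα=0.9659 | (1,3) | tMaxX 1.5455 tMaxY 0.3209 | tΔX 3.8637 tΔY 1.0353
    t=0.3209 [y] (1,4)
    t=1.3562 [y] (1,5)
    t=1.5455 [x] (0,5) — stop
  → r_3 = 1.5455
beam 4: φ=135°, α=195°
  cosα=-0.9659 sinα=-0.2588 | (1,3) | tMaxX 0.4141 tMaxY 2.6660 | tΔX 1.0353 tΔY 3.8637
    t=0.4141 [x] (0,3) — stop
  → r_4 = 0.4141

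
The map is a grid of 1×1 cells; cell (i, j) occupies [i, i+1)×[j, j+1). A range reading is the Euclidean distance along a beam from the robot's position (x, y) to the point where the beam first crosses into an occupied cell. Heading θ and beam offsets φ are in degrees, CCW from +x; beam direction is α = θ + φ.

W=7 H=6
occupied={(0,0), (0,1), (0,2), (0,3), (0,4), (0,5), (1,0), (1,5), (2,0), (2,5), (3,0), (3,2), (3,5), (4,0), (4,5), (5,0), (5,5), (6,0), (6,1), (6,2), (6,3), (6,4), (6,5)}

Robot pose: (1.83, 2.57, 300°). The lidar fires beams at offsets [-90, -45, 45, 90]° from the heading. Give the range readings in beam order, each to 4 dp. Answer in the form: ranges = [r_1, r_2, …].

ranges = [0.9584, 1.6254, 1.2113, 4.8151]

beam 1: φ=-90°, α=210°
  direction (-0.8660, -0.5000); cell (1,2); t to first gridline: x 0.9584, y 1.1400 (then +1.1547 / +2.0000)
    (0,2) via x @ 0.9584  # hit
  → r_1 = 0.9584
beam 2: φ=-45°, α=255°
  direction (-0.2588, -0.9659); cell (1,2); t to first gridline: x 3.2069, y 0.5901 (then +3.8637 / +1.0353)
    (1,1) via y @ 0.5901
    (1,0) via y @ 1.6254  # hit
  → r_2 = 1.6254
beam 3: φ=45°, α=345°
  direction (0.9659, -0.2588); cell (1,2); t to first gridline: x 0.1760, y 2.2023 (then +1.0353 / +3.8637)
    (2,2) via x @ 0.1760
    (3,2) via x @ 1.2113  # hit
  → r_3 = 1.2113
beam 4: φ=90°, α=30°
  direction (0.8660, 0.5000); cell (1,2); t to first gridline: x 0.1963, y 0.8600 (then +1.1547 / +2.0000)
    (2,2) via x @ 0.1963
    (2,3) via y @ 0.8600
    (3,3) via x @ 1.3510
    (4,3) via x @ 2.5057
    (4,4) via y @ 2.8600
    (5,4) via x @ 3.6604
    (6,4) via x @ 4.8151  # hit
  → r_4 = 4.8151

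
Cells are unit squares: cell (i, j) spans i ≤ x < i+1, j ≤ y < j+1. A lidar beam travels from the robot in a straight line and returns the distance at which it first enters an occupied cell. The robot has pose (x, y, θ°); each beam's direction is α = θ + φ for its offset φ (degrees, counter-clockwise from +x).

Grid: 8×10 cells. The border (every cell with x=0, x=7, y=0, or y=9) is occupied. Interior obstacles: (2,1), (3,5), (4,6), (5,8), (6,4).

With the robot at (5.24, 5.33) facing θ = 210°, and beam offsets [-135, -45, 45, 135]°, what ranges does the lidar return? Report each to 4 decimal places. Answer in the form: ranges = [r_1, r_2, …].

beam 1: φ=-135°, α=75°
  dir = (cos 75°, sin 75°) = (0.2588, 0.9659); from cell (5,5)
  next x-line at t=2.9364, next y-line at t=0.6936; Δt_x=3.8637, Δt_y=1.0353
    y: enter (5,6) at t=0.6936
    y: enter (5,7) at t=1.7289
    y: enter (5,8) at t=2.7642 ← occupied
  → r_1 = 2.7642
beam 2: φ=-45°, α=165°
  dir = (cos 165°, sin 165°) = (-0.9659, 0.2588); from cell (5,5)
  next x-line at t=0.2485, next y-line at t=2.5887; Δt_x=1.0353, Δt_y=3.8637
    x: enter (4,5) at t=0.2485
    x: enter (3,5) at t=1.2837 ← occupied
  → r_2 = 1.2837
beam 3: φ=45°, α=255°
  dir = (cos 255°, sin 255°) = (-0.2588, -0.9659); from cell (5,5)
  next x-line at t=0.9273, next y-line at t=0.3416; Δt_x=3.8637, Δt_y=1.0353
    y: enter (5,4) at t=0.3416
    x: enter (4,4) at t=0.9273
    y: enter (4,3) at t=1.3769
    y: enter (4,2) at t=2.4122
    y: enter (4,1) at t=3.4475
    y: enter (4,0) at t=4.4827 ← occupied
  → r_3 = 4.4827
beam 4: φ=135°, α=345°
  dir = (cos 345°, sin 345°) = (0.9659, -0.2588); from cell (5,5)
  next x-line at t=0.7868, next y-line at t=1.2750; Δt_x=1.0353, Δt_y=3.8637
    x: enter (6,5) at t=0.7868
    y: enter (6,4) at t=1.2750 ← occupied
  → r_4 = 1.2750

ranges = [2.7642, 1.2837, 4.4827, 1.2750]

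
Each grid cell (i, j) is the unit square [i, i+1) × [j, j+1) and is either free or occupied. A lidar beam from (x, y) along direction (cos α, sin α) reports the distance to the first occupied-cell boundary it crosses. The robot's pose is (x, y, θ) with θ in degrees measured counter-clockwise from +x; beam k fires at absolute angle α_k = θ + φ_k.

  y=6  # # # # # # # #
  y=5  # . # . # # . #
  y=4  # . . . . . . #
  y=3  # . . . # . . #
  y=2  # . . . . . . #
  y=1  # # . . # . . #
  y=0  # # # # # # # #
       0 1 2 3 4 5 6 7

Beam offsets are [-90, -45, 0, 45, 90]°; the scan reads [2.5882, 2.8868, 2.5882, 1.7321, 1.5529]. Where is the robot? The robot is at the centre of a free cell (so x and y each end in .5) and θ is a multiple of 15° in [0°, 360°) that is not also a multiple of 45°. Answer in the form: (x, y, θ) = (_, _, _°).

(x, y, θ) = (3.5, 2.5, 165°)

The pose lattice has 24·16 = 384 candidates. Test each by forward raycasting.
  (6.5, 5.5, 300°): beam 1 = 0.5774 ≠ 2.5882 ✗
  (5.5, 1.5, 300°): beam 1 = 0.5774 ≠ 2.5882 ✗
  (5.5, 3.5, 75°): beam 1 = 1.5529 ≠ 2.5882 ✗
  (2.5, 3.5, 105°): beam 1 = 1.5529 ≠ 2.5882 ✗
  …
  (3.5, 2.5, 165°): r_1=2.5882, r_2=2.8868, r_3=2.5882, r_4=1.7321, r_5=1.5529 — all match ✓
No second candidate reproduces the full scan.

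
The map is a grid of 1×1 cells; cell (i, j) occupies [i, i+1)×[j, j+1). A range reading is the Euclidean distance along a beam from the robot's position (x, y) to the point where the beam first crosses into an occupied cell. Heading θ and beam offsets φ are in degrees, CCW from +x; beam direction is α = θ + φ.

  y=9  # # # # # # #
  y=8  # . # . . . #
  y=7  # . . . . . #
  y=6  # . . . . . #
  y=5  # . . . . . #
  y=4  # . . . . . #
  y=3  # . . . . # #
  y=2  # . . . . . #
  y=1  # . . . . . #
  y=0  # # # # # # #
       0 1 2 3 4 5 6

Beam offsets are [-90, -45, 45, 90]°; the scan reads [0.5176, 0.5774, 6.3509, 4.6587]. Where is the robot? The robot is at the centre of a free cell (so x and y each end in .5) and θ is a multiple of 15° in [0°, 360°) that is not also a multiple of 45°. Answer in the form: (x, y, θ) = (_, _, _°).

Enumerate (i+0.5, j+0.5, θ) over the 38 free cells and 16 admissible headings. For each, cast all 4 beams and compare to the given ranges.
  (1.5, 7.5, 120°): beam 1 = 1.0000 ≠ 0.5176 ✗
  (2.5, 4.5, 300°): beam 1 = 1.7321 ≠ 0.5176 ✗
  (1.5, 5.5, 300°): beam 1 = 0.5774 ≠ 0.5176 ✗
  …
  (1.5, 6.5, 255°): r_1=0.5176, r_2=0.5774, r_3=6.3509, r_4=4.6587 — all match ✓
Only this pose fits every beam.

(x, y, θ) = (1.5, 6.5, 255°)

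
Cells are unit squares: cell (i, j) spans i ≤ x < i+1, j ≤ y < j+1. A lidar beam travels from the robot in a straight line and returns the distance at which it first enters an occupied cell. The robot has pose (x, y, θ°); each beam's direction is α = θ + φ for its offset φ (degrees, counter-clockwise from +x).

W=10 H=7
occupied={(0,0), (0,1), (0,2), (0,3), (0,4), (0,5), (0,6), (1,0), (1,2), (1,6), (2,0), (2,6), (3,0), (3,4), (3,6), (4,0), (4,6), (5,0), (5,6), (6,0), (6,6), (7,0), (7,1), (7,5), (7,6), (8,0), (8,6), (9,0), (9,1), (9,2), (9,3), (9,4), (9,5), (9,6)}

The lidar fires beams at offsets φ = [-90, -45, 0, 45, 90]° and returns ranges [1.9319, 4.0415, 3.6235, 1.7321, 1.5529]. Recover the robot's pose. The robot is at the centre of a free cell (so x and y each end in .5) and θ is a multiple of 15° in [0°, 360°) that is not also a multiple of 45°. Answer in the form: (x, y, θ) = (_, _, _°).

(x, y, θ) = (4.5, 2.5, 195°)

Candidates: 36 free-cell centres × 16 headings = 576 poses. Raycast each; keep the one whose scan matches to 4 dp.
  (1.5, 3.5, 210°): beam 1 = 1.0000 ≠ 1.9319 ✗
  (8.5, 4.5, 345°): beam 1 = 2.5882 ≠ 1.9319 ✗
  (4.5, 2.5, 150°): beam 1 = 4.0415 ≠ 1.9319 ✗
  …
  (4.5, 2.5, 195°): r_1=1.9319, r_2=4.0415, r_3=3.6235, r_4=1.7321, r_5=1.5529 — all match ✓
No second candidate reproduces the full scan.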